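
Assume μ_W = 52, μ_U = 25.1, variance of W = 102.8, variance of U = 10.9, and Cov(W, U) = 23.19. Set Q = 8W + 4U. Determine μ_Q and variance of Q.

μ_Q = 516.4, variance of Q = 8237.76

μ_Q = 8·μ_W + 4·μ_U = 8·52 + 4·25.1 = 516.4.
variance of Q = a²·variance of W + b²·variance of U + 2ab·Cov(W, U) with a = 8, b = 4.
= 8²·102.8 + 4²·10.9 + 2·8·4·23.19
= 6579.2 + 174.4 + 1484.16 = 8237.76.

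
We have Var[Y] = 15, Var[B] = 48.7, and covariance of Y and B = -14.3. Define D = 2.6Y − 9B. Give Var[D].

Var[D] = a²·Var[Y] + b²·Var[B] + 2ab·covariance of Y and B with a = 2.6, b = -9.
= 2.6²·15 + (-9)²·48.7 + 2·2.6·(-9)·(-14.3)
= 101.4 + 3944.7 + 669.24 = 4715.34.

Var[D] = 4715.34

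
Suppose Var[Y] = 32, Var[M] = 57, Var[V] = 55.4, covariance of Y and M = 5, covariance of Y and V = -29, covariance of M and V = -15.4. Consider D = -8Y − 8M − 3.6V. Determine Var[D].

Var[D] = 4496.544

Var[D] = a²·Var[Y] + b²·Var[M] + c²·Var[V] + 2ab·covariance of Y and M + 2ac·covariance of Y and V + 2bc·covariance of M and V, with a = -8, b = -8, c = -3.6.
= 2048 + 3648 + 717.984 + 640 + (-1670.4) + (-887.04)
= 4496.544.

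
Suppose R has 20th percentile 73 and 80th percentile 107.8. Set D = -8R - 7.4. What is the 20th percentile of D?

Since a = -8 < 0 the transformation is decreasing, reversing order: the 20th percentile of D corresponds to the 80th percentile of R.
So P_{20}(D) = a·P_{80}(R) + b = (-8)·107.8 + (-7.4) = -869.8.

20th percentile of D = -869.8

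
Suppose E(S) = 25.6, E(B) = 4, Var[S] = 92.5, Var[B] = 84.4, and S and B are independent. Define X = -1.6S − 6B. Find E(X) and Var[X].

E(X) = -64.96, Var[X] = 3275.2

E(X) = (-1.6)·E(S) + (-6)·E(B) = (-1.6)·25.6 + (-6)·4 = -64.96.
Var[X] = a²·Var[S] + b²·Var[B] + 2ab·covariance of S and B with a = -1.6, b = -6.
Independence gives covariance of S and B = 0.
= (-1.6)²·92.5 + (-6)²·84.4 + 2·(-1.6)·(-6)·0
= 236.8 + 3038.4 + 0 = 3275.2.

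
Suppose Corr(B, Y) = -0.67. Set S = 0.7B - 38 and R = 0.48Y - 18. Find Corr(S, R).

Corr(S, R) = -0.67

Linear rescalings preserve correlation up to sign; here the slopes 0.7 and 0.48 have the same sign, so Corr(S, R) = Corr(B, Y) = -0.67.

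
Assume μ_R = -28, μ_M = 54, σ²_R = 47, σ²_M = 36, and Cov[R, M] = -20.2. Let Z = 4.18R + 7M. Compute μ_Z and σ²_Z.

μ_Z = 4.18·μ_R + 7·μ_M = 4.18·(-28) + 7·54 = 260.96.
σ²_Z = a²·σ²_R + b²·σ²_M + 2ab·Cov[R, M] with a = 4.18, b = 7.
= 4.18²·47 + 7²·36 + 2·4.18·7·(-20.2)
= 821.2028 + 1764 + (-1182.104) = 1403.0988.

μ_Z = 260.96, σ²_Z = 1403.0988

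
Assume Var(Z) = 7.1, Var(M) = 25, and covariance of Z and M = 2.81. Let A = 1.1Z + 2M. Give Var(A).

Var(A) = a²·Var(Z) + b²·Var(M) + 2ab·covariance of Z and M with a = 1.1, b = 2.
= 1.1²·7.1 + 2²·25 + 2·1.1·2·2.81
= 8.591 + 100 + 12.364 = 120.955.

Var(A) = 120.955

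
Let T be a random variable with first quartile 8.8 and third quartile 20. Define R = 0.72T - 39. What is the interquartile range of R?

IQR(R) = 8.064

IQR of T = Q3 − Q1 = 20 − 8.8 = 11.2.
Under R = aT + b, IQR(R) = |a|·IQR(T) = |0.72|·11.2 = 8.064 (shifts cancel; spread scales by |a|).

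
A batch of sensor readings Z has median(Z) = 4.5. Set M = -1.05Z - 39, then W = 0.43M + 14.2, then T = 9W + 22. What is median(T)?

median(M) = (-1.05)·4.5 + (-39) = -43.725.
median(W) = 0.43·(-43.725) + 14.2 = -4.60175.
median(T) = 9·(-4.60175) + 22 = -19.41575.

median(T) = -19.41575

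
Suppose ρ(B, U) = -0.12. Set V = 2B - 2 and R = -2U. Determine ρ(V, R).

Linear rescalings preserve |correlation|; the slopes 2 and -2 have opposite signs, so the correlation flips sign: ρ(V, R) = −ρ(B, U) = 0.12.

ρ(V, R) = 0.12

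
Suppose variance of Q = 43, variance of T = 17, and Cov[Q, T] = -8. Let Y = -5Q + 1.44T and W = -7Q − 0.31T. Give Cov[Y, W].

By bilinearity, Cov[Y, W] = ac·variance of Q + bd·variance of T + (ad+bc)·Cov[Q, T], with a=-5, b=1.44, c=-7, d=-0.31.
ac·variance of Q = (-5)·(-7)·43 = 1505
bd·variance of T = 1.44·(-0.31)·17 = -7.5888
(ad+bc)·Cov[Q, T] = (-8.53)·(-8) = 68.24
Cov[Y, W] = 1505 + (-7.5888) + 68.24 = 1565.6512.

Cov[Y, W] = 1565.6512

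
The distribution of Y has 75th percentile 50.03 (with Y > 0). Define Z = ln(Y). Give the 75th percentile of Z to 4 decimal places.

75th percentile of Z = 3.9126

ln(Y) is increasing, so P_{75}(Z) = g(P_{75}(Y)) ≈ 3.9126.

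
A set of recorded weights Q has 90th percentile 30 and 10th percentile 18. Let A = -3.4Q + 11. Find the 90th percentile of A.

Since a = -3.4 < 0 the transformation is decreasing, reversing order: the 90th percentile of A corresponds to the 10th percentile of Q.
So P_{90}(A) = a·P_{10}(Q) + b = (-3.4)·18 + 11 = -50.2.

90th percentile of A = -50.2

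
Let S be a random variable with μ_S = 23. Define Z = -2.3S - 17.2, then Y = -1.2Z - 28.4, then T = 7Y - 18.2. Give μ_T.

μ_Z = (-2.3)·23 + (-17.2) = -70.1.
μ_Y = (-1.2)·(-70.1) + (-28.4) = 55.72.
μ_T = 7·55.72 + (-18.2) = 371.84.

μ_T = 371.84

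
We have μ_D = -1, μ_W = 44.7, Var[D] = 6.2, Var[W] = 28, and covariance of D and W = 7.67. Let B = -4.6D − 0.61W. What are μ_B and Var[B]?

μ_B = (-4.6)·μ_D + (-0.61)·μ_W = (-4.6)·(-1) + (-0.61)·44.7 = -22.667.
Var[B] = a²·Var[D] + b²·Var[W] + 2ab·covariance of D and W with a = -4.6, b = -0.61.
= (-4.6)²·6.2 + (-0.61)²·28 + 2·(-4.6)·(-0.61)·7.67
= 131.192 + 10.4188 + 43.04404 = 184.65484.

μ_B = -22.667, Var[B] = 184.65484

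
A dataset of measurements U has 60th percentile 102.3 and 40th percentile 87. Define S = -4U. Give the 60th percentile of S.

60th percentile of S = -348

Since a = -4 < 0 the transformation is decreasing, reversing order: the 60th percentile of S corresponds to the 40th percentile of U.
So P_{60}(S) = a·P_{40}(U) + b = (-4)·87 = -348.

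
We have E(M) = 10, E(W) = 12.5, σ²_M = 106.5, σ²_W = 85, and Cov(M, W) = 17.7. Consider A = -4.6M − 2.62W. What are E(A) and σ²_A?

E(A) = -78.75, σ²_A = 3263.6548

E(A) = (-4.6)·E(M) + (-2.62)·E(W) = (-4.6)·10 + (-2.62)·12.5 = -78.75.
σ²_A = a²·σ²_M + b²·σ²_W + 2ab·Cov(M, W) with a = -4.6, b = -2.62.
= (-4.6)²·106.5 + (-2.62)²·85 + 2·(-4.6)·(-2.62)·17.7
= 2253.54 + 583.474 + 426.6408 = 3263.6548.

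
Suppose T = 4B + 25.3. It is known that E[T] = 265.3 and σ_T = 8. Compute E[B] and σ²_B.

E[B] = 60, σ²_B = 4

From T = 4B + 25.3: E[T] = a·E[B] + b, so E[B] = (E[T] − b)/a = (265.3 − 25.3)/4 = 60.
σ²_T = 8² = 64.
σ²_T = a²·σ²_B, so σ²_B = 64/4² = 4.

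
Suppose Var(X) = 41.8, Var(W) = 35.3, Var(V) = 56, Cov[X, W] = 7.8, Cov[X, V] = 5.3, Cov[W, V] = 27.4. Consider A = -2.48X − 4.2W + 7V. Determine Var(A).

Var(A) = a²·Var(X) + b²·Var(W) + c²·Var(V) + 2ab·Cov[X, W] + 2ac·Cov[X, V] + 2bc·Cov[W, V], with a = -2.48, b = -4.2, c = 7.
= 257.08672 + 622.692 + 2744 + 162.4896 + (-184.016) + (-1611.12)
= 1991.13232.

Var(A) = 1991.13232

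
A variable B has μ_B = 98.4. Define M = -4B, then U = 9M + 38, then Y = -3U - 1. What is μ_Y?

μ_M = (-4)·98.4 = -393.6.
μ_U = 9·(-393.6) + 38 = -3504.4.
μ_Y = (-3)·(-3504.4) + (-1) = 10512.2.

μ_Y = 10512.2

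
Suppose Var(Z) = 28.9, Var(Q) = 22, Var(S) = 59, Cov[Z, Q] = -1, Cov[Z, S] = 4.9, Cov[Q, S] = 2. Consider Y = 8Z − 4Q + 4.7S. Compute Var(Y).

Var(Y) = a²·Var(Z) + b²·Var(Q) + c²·Var(S) + 2ab·Cov[Z, Q] + 2ac·Cov[Z, S] + 2bc·Cov[Q, S], with a = 8, b = -4, c = 4.7.
= 1849.6 + 352 + 1303.31 + 64 + 368.48 + (-75.2)
= 3862.19.

Var(Y) = 3862.19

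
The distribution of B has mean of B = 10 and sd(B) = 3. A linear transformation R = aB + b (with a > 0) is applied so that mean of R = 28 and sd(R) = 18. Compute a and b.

sd(R) = a·sd(B) (a > 0), so a = 18/3 = 6.
mean of R = a·mean of B + b, so b = 28 − 6·10 = -32.

a = 6, b = -32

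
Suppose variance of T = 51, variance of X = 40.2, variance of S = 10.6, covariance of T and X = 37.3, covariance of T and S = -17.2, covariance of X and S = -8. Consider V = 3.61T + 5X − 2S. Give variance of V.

variance of V = a²·variance of T + b²·variance of X + c²·variance of S + 2ab·covariance of T and X + 2ac·covariance of T and S + 2bc·covariance of X and S, with a = 3.61, b = 5, c = -2.
= 664.6371 + 1005 + 42.4 + 1346.53 + 248.368 + 160
= 3466.9351.

variance of V = 3466.9351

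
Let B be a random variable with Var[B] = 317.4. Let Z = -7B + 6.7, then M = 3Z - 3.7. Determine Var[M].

Var[M] = 139973.4

Var[Z] = (-7)²·317.4 = 15552.6.
Var[M] = 3²·15552.6 = 139973.4.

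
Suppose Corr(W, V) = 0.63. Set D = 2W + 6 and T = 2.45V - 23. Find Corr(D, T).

Linear rescalings preserve correlation up to sign; here the slopes 2 and 2.45 have the same sign, so Corr(D, T) = Corr(W, V) = 0.63.

Corr(D, T) = 0.63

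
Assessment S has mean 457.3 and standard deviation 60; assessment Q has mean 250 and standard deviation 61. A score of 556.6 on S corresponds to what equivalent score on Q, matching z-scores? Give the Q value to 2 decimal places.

Q = 350.96

z = (556.6 − 457.3)/60 = 1.655.
Q = 250 + z·61 = 250 + (556.6 − 457.3)·61/60 ≈ 350.96.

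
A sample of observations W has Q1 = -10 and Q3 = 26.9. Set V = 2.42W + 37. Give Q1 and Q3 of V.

Q1(V) = 12.8, Q3(V) = 102.098

a = 2.42 > 0: Q1(V) = a·Q1(W)+b = 12.8, Q3(V) = a·Q3(W)+b = 102.098.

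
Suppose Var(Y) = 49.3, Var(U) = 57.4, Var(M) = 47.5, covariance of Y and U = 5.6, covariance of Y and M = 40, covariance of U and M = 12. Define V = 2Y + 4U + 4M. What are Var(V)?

Var(V) = 2989.2

Var(V) = a²·Var(Y) + b²·Var(U) + c²·Var(M) + 2ab·covariance of Y and U + 2ac·covariance of Y and M + 2bc·covariance of U and M, with a = 2, b = 4, c = 4.
= 197.2 + 918.4 + 760 + 89.6 + 640 + 384
= 2989.2.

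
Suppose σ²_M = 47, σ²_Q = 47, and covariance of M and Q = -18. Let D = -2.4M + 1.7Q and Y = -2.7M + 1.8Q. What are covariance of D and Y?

By bilinearity, covariance of D and Y = ac·σ²_M + bd·σ²_Q + (ad+bc)·covariance of M and Q, with a=-2.4, b=1.7, c=-2.7, d=1.8.
ac·σ²_M = (-2.4)·(-2.7)·47 = 304.56
bd·σ²_Q = 1.7·1.8·47 = 143.82
(ad+bc)·covariance of M and Q = (-8.91)·(-18) = 160.38
covariance of D and Y = 304.56 + 143.82 + 160.38 = 608.76.

covariance of D and Y = 608.76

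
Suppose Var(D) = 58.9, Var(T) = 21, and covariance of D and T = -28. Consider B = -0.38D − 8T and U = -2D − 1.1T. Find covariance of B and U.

covariance of B and U = -230.14

By bilinearity, covariance of B and U = ac·Var(D) + bd·Var(T) + (ad+bc)·covariance of D and T, with a=-0.38, b=-8, c=-2, d=-1.1.
ac·Var(D) = (-0.38)·(-2)·58.9 = 44.764
bd·Var(T) = (-8)·(-1.1)·21 = 184.8
(ad+bc)·covariance of D and T = (16.418)·(-28) = -459.704
covariance of B and U = 44.764 + 184.8 + (-459.704) = -230.14.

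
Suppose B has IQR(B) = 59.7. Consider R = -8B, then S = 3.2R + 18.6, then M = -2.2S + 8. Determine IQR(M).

IQR(M) = 3362.304

IQR(R) = |-8|·59.7 = 477.6.
IQR(S) = |3.2|·477.6 = 1528.32.
IQR(M) = |-2.2|·1528.32 = 3362.304.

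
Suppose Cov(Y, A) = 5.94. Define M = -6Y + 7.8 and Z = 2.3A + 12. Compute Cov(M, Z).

Cov(M, Z) = a·c·Cov(Y, A) = (-6)·2.3·5.94 = -81.972. Additive constants drop out.

Cov(M, Z) = -81.972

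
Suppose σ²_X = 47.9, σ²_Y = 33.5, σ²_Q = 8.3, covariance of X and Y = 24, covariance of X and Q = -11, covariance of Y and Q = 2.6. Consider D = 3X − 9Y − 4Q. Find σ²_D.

σ²_D = 2432.6

σ²_D = a²·σ²_X + b²·σ²_Y + c²·σ²_Q + 2ab·covariance of X and Y + 2ac·covariance of X and Q + 2bc·covariance of Y and Q, with a = 3, b = -9, c = -4.
= 431.1 + 2713.5 + 132.8 + (-1296) + 264 + 187.2
= 2432.6.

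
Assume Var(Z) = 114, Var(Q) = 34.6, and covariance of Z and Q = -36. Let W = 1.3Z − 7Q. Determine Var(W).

Var(W) = 2543.26

Var(W) = a²·Var(Z) + b²·Var(Q) + 2ab·covariance of Z and Q with a = 1.3, b = -7.
= 1.3²·114 + (-7)²·34.6 + 2·1.3·(-7)·(-36)
= 192.66 + 1695.4 + 655.2 = 2543.26.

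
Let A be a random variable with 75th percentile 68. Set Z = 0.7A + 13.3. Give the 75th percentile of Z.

75th percentile of Z = 60.9

Since a = 0.7 > 0 the transformation is increasing, so the 75th percentile of Z = a·(P_{75} of A) + b = 0.7·68 + 13.3 = 60.9.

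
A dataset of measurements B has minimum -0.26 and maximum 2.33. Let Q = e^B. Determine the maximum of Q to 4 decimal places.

e^B is increasing on this domain, so max(Q) comes from max(B) = 2.33: max(Q) = exp(2.33) ≈ 10.2779.

max(Q) = 10.2779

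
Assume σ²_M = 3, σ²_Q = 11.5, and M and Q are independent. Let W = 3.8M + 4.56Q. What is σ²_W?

σ²_W = 282.4464

σ²_W = a²·σ²_M + b²·σ²_Q + 2ab·Cov(M, Q) with a = 3.8, b = 4.56.
Independence gives Cov(M, Q) = 0.
= 3.8²·3 + 4.56²·11.5 + 2·3.8·4.56·0
= 43.32 + 239.1264 + 0 = 282.4464.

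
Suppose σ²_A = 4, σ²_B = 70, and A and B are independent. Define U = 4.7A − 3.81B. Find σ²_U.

σ²_U = a²·σ²_A + b²·σ²_B + 2ab·covariance of A and B with a = 4.7, b = -3.81.
Independence gives covariance of A and B = 0.
= 4.7²·4 + (-3.81)²·70 + 2·4.7·(-3.81)·0
= 88.36 + 1016.127 + 0 = 1104.487.

σ²_U = 1104.487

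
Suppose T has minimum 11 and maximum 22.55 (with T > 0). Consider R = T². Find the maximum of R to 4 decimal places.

max(R) = 508.5025

T² is increasing on this domain, so max(R) comes from max(T) = 22.55: max(R) = square(22.55) = 508.5025.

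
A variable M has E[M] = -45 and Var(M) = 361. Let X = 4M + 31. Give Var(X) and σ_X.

Var(X) = 5776, σ_X = 76

X = 4M + 31 is linear with a = 4, b = 31.
Var(X) = a²·Var(M) = 4²·361 = 5776 (the additive constant 31 does not affect variance).
σ_M = √361 = 19.
σ_X = |a|·σ_M = |4|·19 = 76.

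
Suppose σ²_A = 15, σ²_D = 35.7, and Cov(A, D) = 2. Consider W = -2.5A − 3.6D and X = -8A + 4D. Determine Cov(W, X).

Cov(W, X) = -176.48

By bilinearity, Cov(W, X) = ac·σ²_A + bd·σ²_D + (ad+bc)·Cov(A, D), with a=-2.5, b=-3.6, c=-8, d=4.
ac·σ²_A = (-2.5)·(-8)·15 = 300
bd·σ²_D = (-3.6)·4·35.7 = -514.08
(ad+bc)·Cov(A, D) = (18.8)·2 = 37.6
Cov(W, X) = 300 + (-514.08) + 37.6 = -176.48.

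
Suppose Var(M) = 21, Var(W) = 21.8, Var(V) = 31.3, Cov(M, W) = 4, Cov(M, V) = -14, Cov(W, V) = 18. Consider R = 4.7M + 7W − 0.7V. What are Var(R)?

Var(R) = a²·Var(M) + b²·Var(W) + c²·Var(V) + 2ab·Cov(M, W) + 2ac·Cov(M, V) + 2bc·Cov(W, V), with a = 4.7, b = 7, c = -0.7.
= 463.89 + 1068.2 + 15.337 + 263.2 + 92.12 + (-176.4)
= 1726.347.

Var(R) = 1726.347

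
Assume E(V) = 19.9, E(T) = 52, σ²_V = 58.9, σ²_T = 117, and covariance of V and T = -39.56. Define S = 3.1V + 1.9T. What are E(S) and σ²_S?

E(S) = 3.1·E(V) + 1.9·E(T) = 3.1·19.9 + 1.9·52 = 160.49.
σ²_S = a²·σ²_V + b²·σ²_T + 2ab·covariance of V and T with a = 3.1, b = 1.9.
= 3.1²·58.9 + 1.9²·117 + 2·3.1·1.9·(-39.56)
= 566.029 + 422.37 + (-466.0168) = 522.3822.

E(S) = 160.49, σ²_S = 522.3822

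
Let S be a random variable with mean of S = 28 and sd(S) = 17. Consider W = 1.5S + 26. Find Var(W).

W = 1.5S + 26 is linear with a = 1.5, b = 26.
Var(S) = 17² = 289.
Var(W) = a²·Var(S) = 1.5²·289 = 650.25 (the additive constant 26 does not affect variance).

Var(W) = 650.25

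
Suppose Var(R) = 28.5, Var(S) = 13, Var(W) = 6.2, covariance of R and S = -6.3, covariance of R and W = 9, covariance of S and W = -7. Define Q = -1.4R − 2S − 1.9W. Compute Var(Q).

Var(Q) = a²·Var(R) + b²·Var(S) + c²·Var(W) + 2ab·covariance of R and S + 2ac·covariance of R and W + 2bc·covariance of S and W, with a = -1.4, b = -2, c = -1.9.
= 55.86 + 52 + 22.382 + (-35.28) + 47.88 + (-53.2)
= 89.642.

Var(Q) = 89.642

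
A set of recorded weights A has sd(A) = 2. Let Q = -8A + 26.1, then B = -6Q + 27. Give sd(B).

sd(Q) = |-8|·2 = 16.
sd(B) = |-6|·16 = 96.

sd(B) = 96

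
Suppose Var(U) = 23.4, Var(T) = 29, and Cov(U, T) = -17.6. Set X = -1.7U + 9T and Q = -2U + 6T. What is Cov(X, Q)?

Cov(X, Q) = 2141.88

By bilinearity, Cov(X, Q) = ac·Var(U) + bd·Var(T) + (ad+bc)·Cov(U, T), with a=-1.7, b=9, c=-2, d=6.
ac·Var(U) = (-1.7)·(-2)·23.4 = 79.56
bd·Var(T) = 9·6·29 = 1566
(ad+bc)·Cov(U, T) = (-28.2)·(-17.6) = 496.32
Cov(X, Q) = 79.56 + 1566 + 496.32 = 2141.88.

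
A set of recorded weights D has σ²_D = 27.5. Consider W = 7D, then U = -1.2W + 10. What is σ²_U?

σ²_U = 1940.4

σ²_W = 7²·27.5 = 1347.5.
σ²_U = (-1.2)²·1347.5 = 1940.4.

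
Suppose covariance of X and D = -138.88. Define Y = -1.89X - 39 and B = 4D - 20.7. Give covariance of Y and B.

covariance of Y and B = 1049.9328

covariance of Y and B = a·c·covariance of X and D = (-1.89)·4·(-138.88) = 1049.9328. Additive constants drop out.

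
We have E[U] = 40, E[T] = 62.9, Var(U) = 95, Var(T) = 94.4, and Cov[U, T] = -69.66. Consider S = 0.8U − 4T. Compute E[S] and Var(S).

E[S] = -219.6, Var(S) = 2017.024

E[S] = 0.8·E[U] + (-4)·E[T] = 0.8·40 + (-4)·62.9 = -219.6.
Var(S) = a²·Var(U) + b²·Var(T) + 2ab·Cov[U, T] with a = 0.8, b = -4.
= 0.8²·95 + (-4)²·94.4 + 2·0.8·(-4)·(-69.66)
= 60.8 + 1510.4 + 445.824 = 2017.024.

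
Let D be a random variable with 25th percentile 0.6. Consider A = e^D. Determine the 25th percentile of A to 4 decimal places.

e^D is increasing, so P_{25}(A) = g(P_{25}(D)) ≈ 1.8221.

25th percentile of A = 1.8221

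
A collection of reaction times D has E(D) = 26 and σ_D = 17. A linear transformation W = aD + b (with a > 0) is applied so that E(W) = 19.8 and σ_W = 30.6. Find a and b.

a = 1.8, b = -27

σ_W = a·σ_D (a > 0), so a = 30.6/17 = 1.8.
E(W) = a·E(D) + b, so b = 19.8 − 1.8·26 = -27.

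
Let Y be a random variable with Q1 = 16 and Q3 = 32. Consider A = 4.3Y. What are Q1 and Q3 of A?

Q1(A) = 68.8, Q3(A) = 137.6

a = 4.3 > 0: Q1(A) = a·Q1(Y)+b = 68.8, Q3(A) = a·Q3(Y)+b = 137.6.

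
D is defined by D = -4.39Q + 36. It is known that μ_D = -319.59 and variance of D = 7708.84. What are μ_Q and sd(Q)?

μ_Q = 81, sd(Q) = 20

From D = -4.39Q + 36: μ_D = a·μ_Q + b, so μ_Q = (μ_D − b)/a = (-319.59 − 36)/(-4.39) = 81.
sd(D) = √7708.84 = 87.8.
sd(D) = |a|·sd(Q), so sd(Q) = 87.8/|-4.39| = 20.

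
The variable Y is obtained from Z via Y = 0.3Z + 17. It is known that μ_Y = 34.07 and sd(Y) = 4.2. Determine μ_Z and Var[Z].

μ_Z = 56.9, Var[Z] = 196

From Y = 0.3Z + 17: μ_Y = a·μ_Z + b, so μ_Z = (μ_Y − b)/a = (34.07 − 17)/0.3 = 56.9.
Var[Y] = 4.2² = 17.64.
Var[Y] = a²·Var[Z], so Var[Z] = 17.64/0.3² = 196.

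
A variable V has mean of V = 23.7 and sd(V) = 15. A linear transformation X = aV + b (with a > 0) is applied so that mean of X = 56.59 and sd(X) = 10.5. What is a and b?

sd(X) = a·sd(V) (a > 0), so a = 10.5/15 = 0.7.
mean of X = a·mean of V + b, so b = 56.59 − 0.7·23.7 = 40.

a = 0.7, b = 40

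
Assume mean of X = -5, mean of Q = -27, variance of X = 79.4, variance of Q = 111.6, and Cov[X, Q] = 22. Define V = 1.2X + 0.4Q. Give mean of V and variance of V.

mean of V = 1.2·mean of X + 0.4·mean of Q = 1.2·(-5) + 0.4·(-27) = -16.8.
variance of V = a²·variance of X + b²·variance of Q + 2ab·Cov[X, Q] with a = 1.2, b = 0.4.
= 1.2²·79.4 + 0.4²·111.6 + 2·1.2·0.4·22
= 114.336 + 17.856 + 21.12 = 153.312.

mean of V = -16.8, variance of V = 153.312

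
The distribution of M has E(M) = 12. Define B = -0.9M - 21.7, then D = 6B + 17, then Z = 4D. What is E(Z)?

E(B) = (-0.9)·12 + (-21.7) = -32.5.
E(D) = 6·(-32.5) + 17 = -178.
E(Z) = 4·(-178) = -712.

E(Z) = -712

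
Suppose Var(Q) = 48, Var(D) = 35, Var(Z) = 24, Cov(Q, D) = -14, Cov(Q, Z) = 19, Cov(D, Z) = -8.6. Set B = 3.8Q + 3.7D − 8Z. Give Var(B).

Var(B) = 1668.51

Var(B) = a²·Var(Q) + b²·Var(D) + c²·Var(Z) + 2ab·Cov(Q, D) + 2ac·Cov(Q, Z) + 2bc·Cov(D, Z), with a = 3.8, b = 3.7, c = -8.
= 693.12 + 479.15 + 1536 + (-393.68) + (-1155.2) + 509.12
= 1668.51.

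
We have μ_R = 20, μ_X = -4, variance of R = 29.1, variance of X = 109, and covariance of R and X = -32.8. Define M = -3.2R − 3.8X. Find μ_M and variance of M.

μ_M = (-3.2)·μ_R + (-3.8)·μ_X = (-3.2)·20 + (-3.8)·(-4) = -48.8.
variance of M = a²·variance of R + b²·variance of X + 2ab·covariance of R and X with a = -3.2, b = -3.8.
= (-3.2)²·29.1 + (-3.8)²·109 + 2·(-3.2)·(-3.8)·(-32.8)
= 297.984 + 1573.96 + (-797.696) = 1074.248.

μ_M = -48.8, variance of M = 1074.248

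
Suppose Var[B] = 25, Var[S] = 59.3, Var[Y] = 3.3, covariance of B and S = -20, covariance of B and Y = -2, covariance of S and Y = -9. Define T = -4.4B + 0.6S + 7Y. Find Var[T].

Var[T] = a²·Var[B] + b²·Var[S] + c²·Var[Y] + 2ab·covariance of B and S + 2ac·covariance of B and Y + 2bc·covariance of S and Y, with a = -4.4, b = 0.6, c = 7.
= 484 + 21.348 + 161.7 + 105.6 + 123.2 + (-75.6)
= 820.248.

Var[T] = 820.248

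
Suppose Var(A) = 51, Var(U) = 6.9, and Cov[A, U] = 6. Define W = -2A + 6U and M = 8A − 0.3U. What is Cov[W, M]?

By bilinearity, Cov[W, M] = ac·Var(A) + bd·Var(U) + (ad+bc)·Cov[A, U], with a=-2, b=6, c=8, d=-0.3.
ac·Var(A) = (-2)·8·51 = -816
bd·Var(U) = 6·(-0.3)·6.9 = -12.42
(ad+bc)·Cov[A, U] = (48.6)·6 = 291.6
Cov[W, M] = -816 + (-12.42) + 291.6 = -536.82.

Cov[W, M] = -536.82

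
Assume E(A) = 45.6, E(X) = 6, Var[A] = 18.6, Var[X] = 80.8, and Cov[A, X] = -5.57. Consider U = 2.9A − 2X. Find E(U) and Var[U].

E(U) = 2.9·E(A) + (-2)·E(X) = 2.9·45.6 + (-2)·6 = 120.24.
Var[U] = a²·Var[A] + b²·Var[X] + 2ab·Cov[A, X] with a = 2.9, b = -2.
= 2.9²·18.6 + (-2)²·80.8 + 2·2.9·(-2)·(-5.57)
= 156.426 + 323.2 + 64.612 = 544.238.

E(U) = 120.24, Var[U] = 544.238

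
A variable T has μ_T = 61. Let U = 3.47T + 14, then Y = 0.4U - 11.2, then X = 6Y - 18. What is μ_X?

μ_X = 456.408

μ_U = 3.47·61 + 14 = 225.67.
μ_Y = 0.4·225.67 + (-11.2) = 79.068.
μ_X = 6·79.068 + (-18) = 456.408.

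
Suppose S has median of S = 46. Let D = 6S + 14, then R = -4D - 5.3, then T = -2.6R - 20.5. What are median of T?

median of D = 6·46 + 14 = 290.
median of R = (-4)·290 + (-5.3) = -1165.3.
median of T = (-2.6)·(-1165.3) + (-20.5) = 3009.28.

median of T = 3009.28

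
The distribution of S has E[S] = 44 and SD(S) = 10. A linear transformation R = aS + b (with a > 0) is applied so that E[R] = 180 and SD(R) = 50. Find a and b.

SD(R) = a·SD(S) (a > 0), so a = 50/10 = 5.
E[R] = a·E[S] + b, so b = 180 − 5·44 = -40.

a = 5, b = -40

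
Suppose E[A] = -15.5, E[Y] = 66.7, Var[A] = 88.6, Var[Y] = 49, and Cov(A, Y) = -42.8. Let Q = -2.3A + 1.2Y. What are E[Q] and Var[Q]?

E[Q] = 115.69, Var[Q] = 775.51

E[Q] = (-2.3)·E[A] + 1.2·E[Y] = (-2.3)·(-15.5) + 1.2·66.7 = 115.69.
Var[Q] = a²·Var[A] + b²·Var[Y] + 2ab·Cov(A, Y) with a = -2.3, b = 1.2.
= (-2.3)²·88.6 + 1.2²·49 + 2·(-2.3)·1.2·(-42.8)
= 468.694 + 70.56 + 236.256 = 775.51.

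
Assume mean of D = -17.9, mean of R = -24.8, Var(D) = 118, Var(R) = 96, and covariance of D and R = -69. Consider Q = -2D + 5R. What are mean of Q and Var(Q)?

mean of Q = -88.2, Var(Q) = 4252

mean of Q = (-2)·mean of D + 5·mean of R = (-2)·(-17.9) + 5·(-24.8) = -88.2.
Var(Q) = a²·Var(D) + b²·Var(R) + 2ab·covariance of D and R with a = -2, b = 5.
= (-2)²·118 + 5²·96 + 2·(-2)·5·(-69)
= 472 + 2400 + 1380 = 4252.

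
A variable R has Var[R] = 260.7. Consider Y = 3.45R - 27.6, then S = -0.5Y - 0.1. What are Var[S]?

Var[Y] = 3.45²·260.7 = 3102.98175.
Var[S] = (-0.5)²·3102.98175 = 775.7454375.

Var[S] = 775.7454375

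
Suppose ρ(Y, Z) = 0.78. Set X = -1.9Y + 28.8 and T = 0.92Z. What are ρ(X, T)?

Linear rescalings preserve |correlation|; the slopes -1.9 and 0.92 have opposite signs, so the correlation flips sign: ρ(X, T) = −ρ(Y, Z) = -0.78.

ρ(X, T) = -0.78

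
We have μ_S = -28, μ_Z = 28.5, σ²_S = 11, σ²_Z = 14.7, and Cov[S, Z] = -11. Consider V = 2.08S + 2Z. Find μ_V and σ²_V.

μ_V = 2.08·μ_S + 2·μ_Z = 2.08·(-28) + 2·28.5 = -1.24.
σ²_V = a²·σ²_S + b²·σ²_Z + 2ab·Cov[S, Z] with a = 2.08, b = 2.
= 2.08²·11 + 2²·14.7 + 2·2.08·2·(-11)
= 47.5904 + 58.8 + (-91.52) = 14.8704.

μ_V = -1.24, σ²_V = 14.8704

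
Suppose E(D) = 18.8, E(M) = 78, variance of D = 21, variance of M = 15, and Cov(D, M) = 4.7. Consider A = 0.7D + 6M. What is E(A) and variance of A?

E(A) = 481.16, variance of A = 589.77

E(A) = 0.7·E(D) + 6·E(M) = 0.7·18.8 + 6·78 = 481.16.
variance of A = a²·variance of D + b²·variance of M + 2ab·Cov(D, M) with a = 0.7, b = 6.
= 0.7²·21 + 6²·15 + 2·0.7·6·4.7
= 10.29 + 540 + 39.48 = 589.77.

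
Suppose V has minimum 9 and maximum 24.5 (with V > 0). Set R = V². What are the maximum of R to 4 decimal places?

V² is increasing on this domain, so max(R) comes from max(V) = 24.5: max(R) = square(24.5) = 600.25.

max(R) = 600.25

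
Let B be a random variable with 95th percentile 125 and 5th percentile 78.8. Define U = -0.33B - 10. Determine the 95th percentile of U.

Since a = -0.33 < 0 the transformation is decreasing, reversing order: the 95th percentile of U corresponds to the 5th percentile of B.
So P_{95}(U) = a·P_{5}(B) + b = (-0.33)·78.8 + (-10) = -36.004.

95th percentile of U = -36.004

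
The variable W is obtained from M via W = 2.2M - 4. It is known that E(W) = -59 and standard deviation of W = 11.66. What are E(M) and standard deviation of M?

E(M) = -25, standard deviation of M = 5.3

From W = 2.2M - 4: E(W) = a·E(M) + b, so E(M) = (E(W) − b)/a = (-59 − (-4))/2.2 = -25.
standard deviation of W = |a|·standard deviation of M, so standard deviation of M = 11.66/|2.2| = 5.3.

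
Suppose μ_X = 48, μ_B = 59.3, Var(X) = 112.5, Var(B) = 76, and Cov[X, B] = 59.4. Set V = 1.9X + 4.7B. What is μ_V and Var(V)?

μ_V = 369.91, Var(V) = 3145.849

μ_V = 1.9·μ_X + 4.7·μ_B = 1.9·48 + 4.7·59.3 = 369.91.
Var(V) = a²·Var(X) + b²·Var(B) + 2ab·Cov[X, B] with a = 1.9, b = 4.7.
= 1.9²·112.5 + 4.7²·76 + 2·1.9·4.7·59.4
= 406.125 + 1678.84 + 1060.884 = 3145.849.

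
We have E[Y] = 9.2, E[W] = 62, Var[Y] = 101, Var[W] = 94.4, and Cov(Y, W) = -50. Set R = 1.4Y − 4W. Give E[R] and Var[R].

E[R] = 1.4·E[Y] + (-4)·E[W] = 1.4·9.2 + (-4)·62 = -235.12.
Var[R] = a²·Var[Y] + b²·Var[W] + 2ab·Cov(Y, W) with a = 1.4, b = -4.
= 1.4²·101 + (-4)²·94.4 + 2·1.4·(-4)·(-50)
= 197.96 + 1510.4 + 560 = 2268.36.

E[R] = -235.12, Var[R] = 2268.36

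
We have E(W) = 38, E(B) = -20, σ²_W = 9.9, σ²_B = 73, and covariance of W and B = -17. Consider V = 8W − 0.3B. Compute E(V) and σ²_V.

E(V) = 8·E(W) + (-0.3)·E(B) = 8·38 + (-0.3)·(-20) = 310.
σ²_V = a²·σ²_W + b²·σ²_B + 2ab·covariance of W and B with a = 8, b = -0.3.
= 8²·9.9 + (-0.3)²·73 + 2·8·(-0.3)·(-17)
= 633.6 + 6.57 + 81.6 = 721.77.

E(V) = 310, σ²_V = 721.77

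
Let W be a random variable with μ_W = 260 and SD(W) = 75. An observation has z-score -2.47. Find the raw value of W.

W = μ_W + z·SD(W) = 260 + (-2.47)·75 = 74.75.

W = 74.75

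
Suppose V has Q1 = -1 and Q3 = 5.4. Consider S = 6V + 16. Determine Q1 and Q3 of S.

a = 6 > 0: Q1(S) = a·Q1(V)+b = 10, Q3(S) = a·Q3(V)+b = 48.4.

Q1(S) = 10, Q3(S) = 48.4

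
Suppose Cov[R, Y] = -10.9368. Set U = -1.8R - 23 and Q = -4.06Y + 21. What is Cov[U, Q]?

Cov[U, Q] = a·c·Cov[R, Y] = (-1.8)·(-4.06)·(-10.9368) = -79.9261344. Additive constants drop out.

Cov[U, Q] = -79.9261344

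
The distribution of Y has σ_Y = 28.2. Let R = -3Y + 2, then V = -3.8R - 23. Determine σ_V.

σ_V = 321.48

σ_R = |-3|·28.2 = 84.6.
σ_V = |-3.8|·84.6 = 321.48.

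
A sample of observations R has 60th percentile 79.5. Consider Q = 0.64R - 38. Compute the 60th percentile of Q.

60th percentile of Q = 12.88

Since a = 0.64 > 0 the transformation is increasing, so the 60th percentile of Q = a·(P_{60} of R) + b = 0.64·79.5 + (-38) = 12.88.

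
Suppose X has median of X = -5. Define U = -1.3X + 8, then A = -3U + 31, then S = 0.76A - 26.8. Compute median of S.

median of U = (-1.3)·(-5) + 8 = 14.5.
median of A = (-3)·14.5 + 31 = -12.5.
median of S = 0.76·(-12.5) + (-26.8) = -36.3.

median of S = -36.3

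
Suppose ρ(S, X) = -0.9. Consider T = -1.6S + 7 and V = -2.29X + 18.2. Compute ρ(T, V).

ρ(T, V) = -0.9

Linear rescalings preserve correlation up to sign; here the slopes -1.6 and -2.29 have the same sign, so ρ(T, V) = ρ(S, X) = -0.9.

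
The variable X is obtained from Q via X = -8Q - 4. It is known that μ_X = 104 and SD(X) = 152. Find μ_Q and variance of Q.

μ_Q = -13.5, variance of Q = 361

From X = -8Q - 4: μ_X = a·μ_Q + b, so μ_Q = (μ_X − b)/a = (104 − (-4))/(-8) = -13.5.
variance of X = 152² = 23104.
variance of X = a²·variance of Q, so variance of Q = 23104/(-8)² = 361.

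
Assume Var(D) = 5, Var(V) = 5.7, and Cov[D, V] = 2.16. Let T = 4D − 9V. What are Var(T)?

Var(T) = a²·Var(D) + b²·Var(V) + 2ab·Cov[D, V] with a = 4, b = -9.
= 4²·5 + (-9)²·5.7 + 2·4·(-9)·2.16
= 80 + 461.7 + (-155.52) = 386.18.

Var(T) = 386.18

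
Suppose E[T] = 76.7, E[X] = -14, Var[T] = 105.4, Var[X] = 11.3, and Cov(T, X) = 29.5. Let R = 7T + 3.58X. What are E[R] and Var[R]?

E[R] = 7·E[T] + 3.58·E[X] = 7·76.7 + 3.58·(-14) = 486.78.
Var[R] = a²·Var[T] + b²·Var[X] + 2ab·Cov(T, X) with a = 7, b = 3.58.
= 7²·105.4 + 3.58²·11.3 + 2·7·3.58·29.5
= 5164.6 + 144.82532 + 1478.54 = 6787.96532.

E[R] = 486.78, Var[R] = 6787.96532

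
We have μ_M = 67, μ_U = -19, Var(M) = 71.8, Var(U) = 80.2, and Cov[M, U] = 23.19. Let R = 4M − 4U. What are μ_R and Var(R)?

μ_R = 4·μ_M + (-4)·μ_U = 4·67 + (-4)·(-19) = 344.
Var(R) = a²·Var(M) + b²·Var(U) + 2ab·Cov[M, U] with a = 4, b = -4.
= 4²·71.8 + (-4)²·80.2 + 2·4·(-4)·23.19
= 1148.8 + 1283.2 + (-742.08) = 1689.92.

μ_R = 344, Var(R) = 1689.92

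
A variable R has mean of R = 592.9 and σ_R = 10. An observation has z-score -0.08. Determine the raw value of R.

R = 592.1

R = mean of R + z·σ_R = 592.9 + (-0.08)·10 = 592.1.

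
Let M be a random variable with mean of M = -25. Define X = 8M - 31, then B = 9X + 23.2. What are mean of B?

mean of B = -2055.8

mean of X = 8·(-25) + (-31) = -231.
mean of B = 9·(-231) + 23.2 = -2055.8.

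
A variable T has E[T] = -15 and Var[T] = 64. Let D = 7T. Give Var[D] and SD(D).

D = 7T is linear with a = 7, b = 0.
Var[D] = a²·Var[T] = 7²·64 = 3136.
SD(T) = √64 = 8.
SD(D) = |a|·SD(T) = |7|·8 = 56.

Var[D] = 3136, SD(D) = 56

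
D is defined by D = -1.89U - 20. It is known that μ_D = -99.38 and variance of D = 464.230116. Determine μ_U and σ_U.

μ_U = 42, σ_U = 11.4

From D = -1.89U - 20: μ_D = a·μ_U + b, so μ_U = (μ_D − b)/a = (-99.38 − (-20))/(-1.89) = 42.
σ_D = √464.230116 = 21.546.
σ_D = |a|·σ_U, so σ_U = 21.546/|-1.89| = 11.4.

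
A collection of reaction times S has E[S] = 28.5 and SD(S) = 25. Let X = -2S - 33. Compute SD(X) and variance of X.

SD(X) = 50, variance of X = 2500

X = -2S - 33 is linear with a = -2, b = -33.
SD(X) = |a|·SD(S) = |-2|·25 = 50.
variance of S = 25² = 625.
variance of X = a²·variance of S = (-2)²·625 = 2500 (the additive constant -33 does not affect variance).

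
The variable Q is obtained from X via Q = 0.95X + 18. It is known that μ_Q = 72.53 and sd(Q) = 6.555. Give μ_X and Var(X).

μ_X = 57.4, Var(X) = 47.61

From Q = 0.95X + 18: μ_Q = a·μ_X + b, so μ_X = (μ_Q − b)/a = (72.53 − 18)/0.95 = 57.4.
Var(Q) = 6.555² = 42.968025.
Var(Q) = a²·Var(X), so Var(X) = 42.968025/0.95² = 47.61.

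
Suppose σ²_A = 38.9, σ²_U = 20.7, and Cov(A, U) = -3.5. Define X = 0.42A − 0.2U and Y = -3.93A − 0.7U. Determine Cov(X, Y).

Cov(X, Y) = -63.03234

By bilinearity, Cov(X, Y) = ac·σ²_A + bd·σ²_U + (ad+bc)·Cov(A, U), with a=0.42, b=-0.2, c=-3.93, d=-0.7.
ac·σ²_A = 0.42·(-3.93)·38.9 = -64.20834
bd·σ²_U = (-0.2)·(-0.7)·20.7 = 2.898
(ad+bc)·Cov(A, U) = (0.492)·(-3.5) = -1.722
Cov(X, Y) = -64.20834 + 2.898 + (-1.722) = -63.03234.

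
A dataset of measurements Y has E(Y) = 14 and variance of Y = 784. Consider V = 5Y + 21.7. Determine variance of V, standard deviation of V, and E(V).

variance of V = 19600, standard deviation of V = 140, E(V) = 91.7

V = 5Y + 21.7 is linear with a = 5, b = 21.7.
variance of V = a²·variance of Y = 5²·784 = 19600 (the additive constant 21.7 does not affect variance).
standard deviation of Y = √784 = 28.
standard deviation of V = |a|·standard deviation of Y = |5|·28 = 140.
E(V) = a·E(Y) + b = 5·14 + 21.7 = 91.7.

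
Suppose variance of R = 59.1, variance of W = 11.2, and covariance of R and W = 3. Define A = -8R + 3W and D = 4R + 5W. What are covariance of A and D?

covariance of A and D = -1807.2

By bilinearity, covariance of A and D = ac·variance of R + bd·variance of W + (ad+bc)·covariance of R and W, with a=-8, b=3, c=4, d=5.
ac·variance of R = (-8)·4·59.1 = -1891.2
bd·variance of W = 3·5·11.2 = 168
(ad+bc)·covariance of R and W = (-28)·3 = -84
covariance of A and D = -1891.2 + 168 + (-84) = -1807.2.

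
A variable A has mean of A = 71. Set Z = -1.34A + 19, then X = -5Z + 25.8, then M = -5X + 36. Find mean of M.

mean of Z = (-1.34)·71 + 19 = -76.14.
mean of X = (-5)·(-76.14) + 25.8 = 406.5.
mean of M = (-5)·406.5 + 36 = -1996.5.

mean of M = -1996.5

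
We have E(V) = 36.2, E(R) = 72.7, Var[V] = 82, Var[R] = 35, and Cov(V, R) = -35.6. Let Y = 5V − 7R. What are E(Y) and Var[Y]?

E(Y) = 5·E(V) + (-7)·E(R) = 5·36.2 + (-7)·72.7 = -327.9.
Var[Y] = a²·Var[V] + b²·Var[R] + 2ab·Cov(V, R) with a = 5, b = -7.
= 5²·82 + (-7)²·35 + 2·5·(-7)·(-35.6)
= 2050 + 1715 + 2492 = 6257.

E(Y) = -327.9, Var[Y] = 6257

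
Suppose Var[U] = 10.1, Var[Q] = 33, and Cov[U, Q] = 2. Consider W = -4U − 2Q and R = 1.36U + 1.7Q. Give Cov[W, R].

By bilinearity, Cov[W, R] = ac·Var[U] + bd·Var[Q] + (ad+bc)·Cov[U, Q], with a=-4, b=-2, c=1.36, d=1.7.
ac·Var[U] = (-4)·1.36·10.1 = -54.944
bd·Var[Q] = (-2)·1.7·33 = -112.2
(ad+bc)·Cov[U, Q] = (-9.52)·2 = -19.04
Cov[W, R] = -54.944 + (-112.2) + (-19.04) = -186.184.

Cov[W, R] = -186.184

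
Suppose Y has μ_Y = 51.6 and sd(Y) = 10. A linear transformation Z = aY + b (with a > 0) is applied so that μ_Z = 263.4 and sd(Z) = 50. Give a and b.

a = 5, b = 5.4

sd(Z) = a·sd(Y) (a > 0), so a = 50/10 = 5.
μ_Z = a·μ_Y + b, so b = 263.4 − 5·51.6 = 5.4.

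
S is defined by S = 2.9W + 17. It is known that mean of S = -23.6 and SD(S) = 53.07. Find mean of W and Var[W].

mean of W = -14, Var[W] = 334.89

From S = 2.9W + 17: mean of S = a·mean of W + b, so mean of W = (mean of S − b)/a = (-23.6 − 17)/2.9 = -14.
Var[S] = 53.07² = 2816.4249.
Var[S] = a²·Var[W], so Var[W] = 2816.4249/2.9² = 334.89.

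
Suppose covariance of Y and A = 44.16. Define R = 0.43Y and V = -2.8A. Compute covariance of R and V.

covariance of R and V = -53.16864

covariance of R and V = a·c·covariance of Y and A = 0.43·(-2.8)·44.16 = -53.16864. Additive constants drop out.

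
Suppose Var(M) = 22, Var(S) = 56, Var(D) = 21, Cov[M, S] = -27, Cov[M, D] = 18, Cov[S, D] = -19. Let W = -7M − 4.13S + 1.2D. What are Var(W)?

Var(W) = a²·Var(M) + b²·Var(S) + c²·Var(D) + 2ab·Cov[M, S] + 2ac·Cov[M, D] + 2bc·Cov[S, D], with a = -7, b = -4.13, c = 1.2.
= 1078 + 955.1864 + 30.24 + (-1561.14) + (-302.4) + 188.328
= 388.2144.

Var(W) = 388.2144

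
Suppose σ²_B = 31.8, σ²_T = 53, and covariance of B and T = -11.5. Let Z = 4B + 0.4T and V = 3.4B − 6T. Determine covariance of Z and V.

By bilinearity, covariance of Z and V = ac·σ²_B + bd·σ²_T + (ad+bc)·covariance of B and T, with a=4, b=0.4, c=3.4, d=-6.
ac·σ²_B = 4·3.4·31.8 = 432.48
bd·σ²_T = 0.4·(-6)·53 = -127.2
(ad+bc)·covariance of B and T = (-22.64)·(-11.5) = 260.36
covariance of Z and V = 432.48 + (-127.2) + 260.36 = 565.64.

covariance of Z and V = 565.64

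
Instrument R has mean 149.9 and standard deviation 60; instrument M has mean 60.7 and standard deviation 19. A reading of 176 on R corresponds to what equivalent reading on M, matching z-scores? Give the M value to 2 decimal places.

M = 68.97

z = (176 − 149.9)/60 = 0.435.
M = 60.7 + z·19 = 60.7 + (176 − 149.9)·19/60 ≈ 68.97.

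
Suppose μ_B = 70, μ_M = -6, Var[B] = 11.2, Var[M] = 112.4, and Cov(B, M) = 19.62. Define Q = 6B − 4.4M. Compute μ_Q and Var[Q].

μ_Q = 6·μ_B + (-4.4)·μ_M = 6·70 + (-4.4)·(-6) = 446.4.
Var[Q] = a²·Var[B] + b²·Var[M] + 2ab·Cov(B, M) with a = 6, b = -4.4.
= 6²·11.2 + (-4.4)²·112.4 + 2·6·(-4.4)·19.62
= 403.2 + 2176.064 + (-1035.936) = 1543.328.

μ_Q = 446.4, Var[Q] = 1543.328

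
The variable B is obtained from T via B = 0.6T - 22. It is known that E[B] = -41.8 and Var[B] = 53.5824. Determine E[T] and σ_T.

E[T] = -33, σ_T = 12.2

From B = 0.6T - 22: E[B] = a·E[T] + b, so E[T] = (E[B] − b)/a = (-41.8 − (-22))/0.6 = -33.
σ_B = √53.5824 = 7.32.
σ_B = |a|·σ_T, so σ_T = 7.32/|0.6| = 12.2.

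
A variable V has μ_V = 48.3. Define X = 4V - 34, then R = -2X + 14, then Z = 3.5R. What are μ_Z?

μ_Z = -1065.4

μ_X = 4·48.3 + (-34) = 159.2.
μ_R = (-2)·159.2 + 14 = -304.4.
μ_Z = 3.5·(-304.4) = -1065.4.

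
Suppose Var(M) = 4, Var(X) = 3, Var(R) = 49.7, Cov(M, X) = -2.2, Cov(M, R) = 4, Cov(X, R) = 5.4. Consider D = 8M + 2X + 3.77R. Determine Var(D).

Var(D) = a²·Var(M) + b²·Var(X) + c²·Var(R) + 2ab·Cov(M, X) + 2ac·Cov(M, R) + 2bc·Cov(X, R), with a = 8, b = 2, c = 3.77.
= 256 + 12 + 706.38113 + (-70.4) + 241.28 + 81.432
= 1226.69313.

Var(D) = 1226.69313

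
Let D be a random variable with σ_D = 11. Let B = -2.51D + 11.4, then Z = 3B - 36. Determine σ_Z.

σ_B = |-2.51|·11 = 27.61.
σ_Z = |3|·27.61 = 82.83.

σ_Z = 82.83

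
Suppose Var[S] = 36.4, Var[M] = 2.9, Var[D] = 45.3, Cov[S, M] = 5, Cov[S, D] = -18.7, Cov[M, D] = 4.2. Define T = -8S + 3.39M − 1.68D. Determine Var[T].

Var[T] = 1669.08613

Var[T] = a²·Var[S] + b²·Var[M] + c²·Var[D] + 2ab·Cov[S, M] + 2ac·Cov[S, D] + 2bc·Cov[M, D], with a = -8, b = 3.39, c = -1.68.
= 2329.6 + 33.32709 + 127.85472 + (-271.2) + (-502.656) + (-47.83968)
= 1669.08613.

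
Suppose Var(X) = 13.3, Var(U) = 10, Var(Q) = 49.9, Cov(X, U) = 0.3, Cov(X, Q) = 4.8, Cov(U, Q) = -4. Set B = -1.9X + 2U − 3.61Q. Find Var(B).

Var(B) = a²·Var(X) + b²·Var(U) + c²·Var(Q) + 2ab·Cov(X, U) + 2ac·Cov(X, Q) + 2bc·Cov(U, Q), with a = -1.9, b = 2, c = -3.61.
= 48.013 + 40 + 650.30179 + (-2.28) + 65.8464 + 57.76
= 859.64119.

Var(B) = 859.64119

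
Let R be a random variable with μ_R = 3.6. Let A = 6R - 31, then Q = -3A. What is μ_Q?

μ_A = 6·3.6 + (-31) = -9.4.
μ_Q = (-3)·(-9.4) = 28.2.

μ_Q = 28.2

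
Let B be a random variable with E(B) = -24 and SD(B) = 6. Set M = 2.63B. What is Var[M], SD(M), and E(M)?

M = 2.63B is linear with a = 2.63, b = 0.
Var[B] = 6² = 36.
Var[M] = a²·Var[B] = 2.63²·36 = 249.0084.
SD(M) = |a|·SD(B) = |2.63|·6 = 15.78.
E(M) = a·E(B) + b = 2.63·(-24) = -63.12.

Var[M] = 249.0084, SD(M) = 15.78, E(M) = -63.12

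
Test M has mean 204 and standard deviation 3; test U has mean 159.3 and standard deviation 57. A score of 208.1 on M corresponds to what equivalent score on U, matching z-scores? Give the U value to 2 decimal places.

z = (208.1 − 204)/3 ≈ 1.3667.
U = 159.3 + z·57 = 159.3 + (208.1 − 204)·57/3 = 237.20.

U = 237.20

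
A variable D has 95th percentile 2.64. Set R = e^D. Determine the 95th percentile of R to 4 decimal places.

95th percentile of R = 14.0132

e^D is increasing, so P_{95}(R) = g(P_{95}(D)) ≈ 14.0132.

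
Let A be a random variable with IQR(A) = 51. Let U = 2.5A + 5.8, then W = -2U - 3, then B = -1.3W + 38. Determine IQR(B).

IQR(U) = |2.5|·51 = 127.5.
IQR(W) = |-2|·127.5 = 255.
IQR(B) = |-1.3|·255 = 331.5.

IQR(B) = 331.5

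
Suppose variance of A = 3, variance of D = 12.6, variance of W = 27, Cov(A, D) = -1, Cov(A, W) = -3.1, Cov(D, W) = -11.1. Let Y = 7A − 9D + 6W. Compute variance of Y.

variance of Y = a²·variance of A + b²·variance of D + c²·variance of W + 2ab·Cov(A, D) + 2ac·Cov(A, W) + 2bc·Cov(D, W), with a = 7, b = -9, c = 6.
= 147 + 1020.6 + 972 + 126 + (-260.4) + 1198.8
= 3204.

variance of Y = 3204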